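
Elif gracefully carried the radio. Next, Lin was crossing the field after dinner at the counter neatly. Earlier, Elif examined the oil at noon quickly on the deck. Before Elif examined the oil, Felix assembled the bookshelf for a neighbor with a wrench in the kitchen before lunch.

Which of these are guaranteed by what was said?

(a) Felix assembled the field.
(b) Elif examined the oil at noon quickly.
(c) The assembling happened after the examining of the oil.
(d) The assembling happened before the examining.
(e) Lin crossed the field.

(b), (d)

(a) Not entailed — Felix assembled the bookshelf, not the field; the field belongs to the crossing event.
(b) Entailed — this follows by dropping conjuncts from the examining event's description.
(c) Not entailed — the narrative places the assembling before the examining, not after.
(d) Entailed — the narrative places the assembling before the examining.
(e) Not entailed — 'was crossing' is progressive on an accomplishment; it does not entail the completed 'crossed'.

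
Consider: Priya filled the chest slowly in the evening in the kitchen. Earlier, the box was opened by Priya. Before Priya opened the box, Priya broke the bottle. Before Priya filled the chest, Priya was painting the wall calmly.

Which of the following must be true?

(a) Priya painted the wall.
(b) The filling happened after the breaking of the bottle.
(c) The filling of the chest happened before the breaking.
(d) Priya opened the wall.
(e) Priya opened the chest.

(a) Not entailed — 'was painting' is progressive on an accomplishment; it does not entail the completed 'painted'.
(b) Entailed — the narrative places the breaking before the filling.
(c) Not entailed — the narrative places the breaking before the filling, not after.
(d) Not entailed — Priya opened the box, not the wall; the wall belongs to the painting event.
(e) Not entailed — Priya opened the box, not the chest; the chest belongs to the filling event.

(b)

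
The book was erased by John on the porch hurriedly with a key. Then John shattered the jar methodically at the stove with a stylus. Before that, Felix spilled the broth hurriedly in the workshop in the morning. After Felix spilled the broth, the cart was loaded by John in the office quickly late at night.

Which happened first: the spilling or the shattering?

the spilling

The connectives place the spilling before the shattering.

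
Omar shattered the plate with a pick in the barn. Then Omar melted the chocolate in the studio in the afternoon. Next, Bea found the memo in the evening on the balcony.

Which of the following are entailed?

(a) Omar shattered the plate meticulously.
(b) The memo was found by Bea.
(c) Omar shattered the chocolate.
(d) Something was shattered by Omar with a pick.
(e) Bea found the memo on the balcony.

(b), (d), (e)

(a) Not entailed — 'meticulously' adds information not in the original event.
(b) Entailed — every conjunct here is already in the original finding event.
(c) Not entailed — Omar shattered the plate, not the chocolate; the chocolate belongs to the melting event.
(d) Entailed — dropping 'in the barn' and generalizing the patient leaves a sub-description the original still satisfies.
(e) Entailed — the original entails any weakening of itself; this just drops 'in the evening'.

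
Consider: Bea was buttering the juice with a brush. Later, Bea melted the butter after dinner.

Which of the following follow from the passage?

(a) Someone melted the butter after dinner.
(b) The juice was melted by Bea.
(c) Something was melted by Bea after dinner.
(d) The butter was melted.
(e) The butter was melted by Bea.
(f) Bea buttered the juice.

(a) Entailed — generalizing the agent leaves a sub-description the original still satisfies.
(b) Not entailed — Bea melted the butter, not the juice; the juice belongs to the buttering event.
(c) Entailed — every conjunct here is already in the original melting event.
(d) Entailed — the original entails any weakening of itself; this just drops 'after dinner' and generalizes the agent.
(e) Entailed — every conjunct here is already in the original melting event.
(f) Not entailed — 'was buttering' is progressive on an accomplishment; it does not entail the completed 'buttered'.

(a), (c), (d), (e)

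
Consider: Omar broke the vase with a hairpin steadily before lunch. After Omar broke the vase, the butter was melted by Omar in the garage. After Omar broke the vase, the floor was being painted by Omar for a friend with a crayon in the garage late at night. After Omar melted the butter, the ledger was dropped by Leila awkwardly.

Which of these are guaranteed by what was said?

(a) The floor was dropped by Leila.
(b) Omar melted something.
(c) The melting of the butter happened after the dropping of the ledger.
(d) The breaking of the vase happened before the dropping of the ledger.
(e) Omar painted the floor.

(b), (d)

(a) Not entailed — Leila dropped the ledger, not the floor; the floor belongs to the painting event.
(b) Entailed — this follows by dropping conjuncts from the melting event's description.
(c) Not entailed — the narrative places the melting before the dropping, not after.
(d) Entailed — the narrative places the breaking before the dropping.
(e) Not entailed — 'was painting' is progressive on an accomplishment; it does not entail the completed 'painted'.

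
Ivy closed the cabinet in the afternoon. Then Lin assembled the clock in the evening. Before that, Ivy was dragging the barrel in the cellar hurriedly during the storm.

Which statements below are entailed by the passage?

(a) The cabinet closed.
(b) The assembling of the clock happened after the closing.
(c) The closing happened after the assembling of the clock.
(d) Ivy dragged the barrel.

(a), (b), (d)

(a) Entailed — 'Ivy closed the cabinet' is causative; it entails the inchoative 'the cabinet closed'.
(b) Entailed — the narrative places the closing before the assembling.
(c) Not entailed — the narrative places the closing before the assembling, not after.
(d) Entailed — 'drag' is an activity; 'was dragging' entails that some dragging happened, so 'dragged' holds.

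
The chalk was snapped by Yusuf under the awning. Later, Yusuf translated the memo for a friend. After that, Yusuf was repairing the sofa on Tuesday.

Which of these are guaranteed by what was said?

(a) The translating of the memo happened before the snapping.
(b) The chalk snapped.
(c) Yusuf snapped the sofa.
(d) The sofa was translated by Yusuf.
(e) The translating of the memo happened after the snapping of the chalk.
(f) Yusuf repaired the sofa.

(b), (e)

(a) Not entailed — the narrative places the snapping before the translating, not after.
(b) Entailed — 'Yusuf snapped the chalk' is causative; it entails the inchoative 'the chalk snapped'.
(c) Not entailed — Yusuf snapped the chalk, not the sofa; the sofa belongs to the repairing event.
(d) Not entailed — Yusuf translated the memo, not the sofa; the sofa belongs to the repairing event.
(e) Entailed — the narrative places the snapping before the translating.
(f) Not entailed — 'was repairing' is progressive on an accomplishment; it does not entail the completed 'repaired'.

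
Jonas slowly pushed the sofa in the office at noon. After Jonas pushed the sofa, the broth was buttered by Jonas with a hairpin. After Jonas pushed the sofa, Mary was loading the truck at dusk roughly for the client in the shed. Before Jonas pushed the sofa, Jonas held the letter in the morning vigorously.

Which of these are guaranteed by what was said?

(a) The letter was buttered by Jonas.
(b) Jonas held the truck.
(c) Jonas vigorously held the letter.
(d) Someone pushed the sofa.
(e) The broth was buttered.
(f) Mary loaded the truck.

(c), (d), (e)

(a) Not entailed — Jonas buttered the broth, not the letter; the letter belongs to the holding event.
(b) Not entailed — Jonas held the letter, not the truck; the truck belongs to the loading event.
(c) Entailed — dropping 'in the morning' leaves a sub-description the original still satisfies.
(d) Entailed — the original entails any weakening of itself; this just drops 'slowly', 'in the office', 'at noon' and generalizes the agent.
(e) Entailed — every conjunct here is already in the original buttering event.
(f) Not entailed — 'was loading' is progressive on an accomplishment; it does not entail the completed 'loaded'.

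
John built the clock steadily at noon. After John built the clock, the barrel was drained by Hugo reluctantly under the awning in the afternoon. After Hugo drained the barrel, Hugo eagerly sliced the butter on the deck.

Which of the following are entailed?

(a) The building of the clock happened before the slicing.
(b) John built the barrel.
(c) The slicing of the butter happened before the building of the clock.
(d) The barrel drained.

(a) Entailed — the narrative places the building before the slicing.
(b) Not entailed — John built the clock, not the barrel; the barrel belongs to the draining event.
(c) Not entailed — the narrative places the building before the slicing, not after.
(d) Entailed — 'Hugo drained the barrel' is causative; it entails the inchoative 'the barrel drained'.

(a), (d)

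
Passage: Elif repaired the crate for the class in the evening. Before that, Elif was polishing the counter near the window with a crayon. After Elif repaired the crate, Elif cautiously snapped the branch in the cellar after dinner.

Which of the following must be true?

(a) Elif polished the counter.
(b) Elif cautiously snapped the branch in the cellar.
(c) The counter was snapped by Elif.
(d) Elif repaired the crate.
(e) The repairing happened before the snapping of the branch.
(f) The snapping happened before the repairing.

(a), (b), (d), (e)

(a) Entailed — 'polish' is an activity; 'was polishing' entails that some polishing happened, so 'polished' holds.
(b) Entailed — every conjunct here is already in the original snapping event.
(c) Not entailed — Elif snapped the branch, not the counter; the counter belongs to the polishing event.
(d) Entailed — dropping 'for the class', 'in the evening' leaves a sub-description the original still satisfies.
(e) Entailed — the narrative places the repairing before the snapping.
(f) Not entailed — the narrative places the repairing before the snapping, not after.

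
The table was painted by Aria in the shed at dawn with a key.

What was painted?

the table

'the table' marks the patient of the painting event.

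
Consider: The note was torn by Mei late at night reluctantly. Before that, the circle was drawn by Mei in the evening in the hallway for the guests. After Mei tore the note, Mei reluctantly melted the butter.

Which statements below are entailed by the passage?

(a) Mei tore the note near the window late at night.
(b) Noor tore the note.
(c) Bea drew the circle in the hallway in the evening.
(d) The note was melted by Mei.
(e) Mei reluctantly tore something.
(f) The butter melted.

(a) Not entailed — 'near the window' adds information not in the original event.
(b) Not entailed — the passage has Mei tearing the note, not Noor.
(c) Not entailed — the passage has Mei drawing the circle, not Bea.
(d) Not entailed — Mei melted the butter, not the note; the note belongs to the tearing event.
(e) Entailed — this follows by dropping conjuncts from the tearing event's description.
(f) Entailed — 'Mei melted the butter' is causative; it entails the inchoative 'the butter melted'.

(e), (f)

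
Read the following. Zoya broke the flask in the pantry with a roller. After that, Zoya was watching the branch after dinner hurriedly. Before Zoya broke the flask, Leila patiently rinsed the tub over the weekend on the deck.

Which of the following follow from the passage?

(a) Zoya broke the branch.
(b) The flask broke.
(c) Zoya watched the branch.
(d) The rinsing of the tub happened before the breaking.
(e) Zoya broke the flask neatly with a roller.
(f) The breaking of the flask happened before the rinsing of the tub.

(a) Not entailed — Zoya broke the flask, not the branch; the branch belongs to the watching event.
(b) Entailed — 'Zoya broke the flask' is causative; it entails the inchoative 'the flask broke'.
(c) Entailed — 'watch' is an activity; 'was watching' entails that some watching happened, so 'watched' holds.
(d) Entailed — the narrative places the rinsing before the breaking.
(e) Not entailed — 'neatly' adds information not in the original event.
(f) Not entailed — the narrative places the rinsing before the breaking, not after.

(b), (c), (d)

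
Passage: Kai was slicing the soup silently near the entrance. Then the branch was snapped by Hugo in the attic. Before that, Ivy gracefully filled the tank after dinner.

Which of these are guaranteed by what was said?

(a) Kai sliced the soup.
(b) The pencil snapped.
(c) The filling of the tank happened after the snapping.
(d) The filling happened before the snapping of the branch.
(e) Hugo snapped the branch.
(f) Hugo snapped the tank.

(a) Not entailed — 'was slicing' is progressive on an accomplishment; it does not entail the completed 'sliced'.
(b) Not entailed — the branch is what snapped, not the pencil.
(c) Not entailed — the narrative places the filling before the snapping, not after.
(d) Entailed — the narrative places the filling before the snapping.
(e) Entailed — the original entails any weakening of itself; this just drops 'in the attic'.
(f) Not entailed — Hugo snapped the branch, not the tank; the tank belongs to the filling event.

(d), (e)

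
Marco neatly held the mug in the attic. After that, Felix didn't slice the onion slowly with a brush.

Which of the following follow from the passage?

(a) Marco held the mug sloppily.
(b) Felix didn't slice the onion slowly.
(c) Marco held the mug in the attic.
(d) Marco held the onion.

(a) Not entailed — 'sloppily' adds a manner not in (and inconsistent with) the original.
(b) Not entailed — dropping 'with a brush' under negation is not valid — the original leaves open that Felix sliced the onion some other way.
(c) Entailed — this follows by dropping conjuncts from the holding event's description.
(d) Not entailed — Marco held the mug, not the onion; the onion belongs to the slicing event.

(c)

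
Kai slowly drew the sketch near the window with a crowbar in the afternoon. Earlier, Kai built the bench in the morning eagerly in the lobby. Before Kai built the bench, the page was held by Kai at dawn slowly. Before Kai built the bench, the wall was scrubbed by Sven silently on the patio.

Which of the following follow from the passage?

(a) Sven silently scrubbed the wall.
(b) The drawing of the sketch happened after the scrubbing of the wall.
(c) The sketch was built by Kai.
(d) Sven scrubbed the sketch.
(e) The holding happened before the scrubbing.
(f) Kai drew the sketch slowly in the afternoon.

(a), (b), (f)

(a) Entailed — dropping 'on the patio' leaves a sub-description the original still satisfies.
(b) Entailed — the narrative places the scrubbing before the drawing.
(c) Not entailed — Kai built the bench, not the sketch; the sketch belongs to the drawing event.
(d) Not entailed — Sven scrubbed the wall, not the sketch; the sketch belongs to the drawing event.
(e) Not entailed — the narrative doesn't order the holding relative to the scrubbing.
(f) Entailed — dropping 'near the window', 'with a crowbar' leaves a sub-description the original still satisfies.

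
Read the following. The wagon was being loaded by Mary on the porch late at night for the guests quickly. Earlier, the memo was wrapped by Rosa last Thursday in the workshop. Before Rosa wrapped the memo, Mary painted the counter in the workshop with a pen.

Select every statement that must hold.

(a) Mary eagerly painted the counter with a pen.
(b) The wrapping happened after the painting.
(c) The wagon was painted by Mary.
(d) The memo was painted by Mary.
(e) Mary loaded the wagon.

(b)

(a) Not entailed — 'eagerly' adds information not in the original event.
(b) Entailed — the narrative places the painting before the wrapping.
(c) Not entailed — Mary painted the counter, not the wagon; the wagon belongs to the loading event.
(d) Not entailed — Mary painted the counter, not the memo; the memo belongs to the wrapping event.
(e) Not entailed — 'was loading' is progressive on an accomplishment; it does not entail the completed 'loaded'.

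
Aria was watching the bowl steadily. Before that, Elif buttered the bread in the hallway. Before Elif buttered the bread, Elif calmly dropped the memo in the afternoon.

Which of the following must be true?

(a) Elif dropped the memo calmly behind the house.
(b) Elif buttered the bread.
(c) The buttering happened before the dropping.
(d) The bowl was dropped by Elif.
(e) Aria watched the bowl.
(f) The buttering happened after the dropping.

(b), (e), (f)

(a) Not entailed — 'behind the house' adds information not in the original event.
(b) Entailed — the original entails any weakening of itself; this just drops 'in the hallway'.
(c) Not entailed — the narrative places the dropping before the buttering, not after.
(d) Not entailed — Elif dropped the memo, not the bowl; the bowl belongs to the watching event.
(e) Entailed — 'watch' is an activity; 'was watching' entails that some watching happened, so 'watched' holds.
(f) Entailed — the narrative places the dropping before the buttering.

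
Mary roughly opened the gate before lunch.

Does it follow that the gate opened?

yes

'Mary opened the gate' is the causative; it entails the inchoative 'the gate opened'.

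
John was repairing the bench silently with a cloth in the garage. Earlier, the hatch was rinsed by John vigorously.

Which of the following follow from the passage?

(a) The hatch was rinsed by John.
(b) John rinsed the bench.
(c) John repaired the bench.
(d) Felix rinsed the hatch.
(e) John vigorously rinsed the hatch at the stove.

(a)

(a) Entailed — every conjunct here is already in the original rinsing event.
(b) Not entailed — John rinsed the hatch, not the bench; the bench belongs to the repairing event.
(c) Not entailed — 'was repairing' is progressive on an accomplishment; it does not entail the completed 'repaired'.
(d) Not entailed — the passage has John rinsing the hatch, not Felix.
(e) Not entailed — 'at the stove' adds information not in the original event.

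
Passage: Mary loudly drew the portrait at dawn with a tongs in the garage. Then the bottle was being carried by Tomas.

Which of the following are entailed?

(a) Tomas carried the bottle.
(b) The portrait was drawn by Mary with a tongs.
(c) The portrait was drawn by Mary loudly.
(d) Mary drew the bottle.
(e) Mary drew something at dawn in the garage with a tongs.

(a) Entailed — 'carry' is an activity; 'was carrying' entails that some carrying happened, so 'carried' holds.
(b) Entailed — this follows by dropping conjuncts from the drawing event's description.
(c) Entailed — this follows by dropping conjuncts from the drawing event's description.
(d) Not entailed — Mary drew the portrait, not the bottle; the bottle belongs to the carrying event.
(e) Entailed — every conjunct here is already in the original drawing event.

(a), (b), (c), (e)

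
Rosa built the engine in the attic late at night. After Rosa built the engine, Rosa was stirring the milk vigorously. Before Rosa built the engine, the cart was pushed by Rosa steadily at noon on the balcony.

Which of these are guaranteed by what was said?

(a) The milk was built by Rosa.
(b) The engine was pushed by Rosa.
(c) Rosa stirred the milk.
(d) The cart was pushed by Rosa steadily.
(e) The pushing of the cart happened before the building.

(c), (d), (e)

(a) Not entailed — Rosa built the engine, not the milk; the milk belongs to the stirring event.
(b) Not entailed — Rosa pushed the cart, not the engine; the engine belongs to the building event.
(c) Entailed — 'stir' is an activity; 'was stirring' entails that some stirring happened, so 'stirred' holds.
(d) Entailed — the original entails any weakening of itself; this just drops 'at noon', 'on the balcony'.
(e) Entailed — the narrative places the pushing before the building.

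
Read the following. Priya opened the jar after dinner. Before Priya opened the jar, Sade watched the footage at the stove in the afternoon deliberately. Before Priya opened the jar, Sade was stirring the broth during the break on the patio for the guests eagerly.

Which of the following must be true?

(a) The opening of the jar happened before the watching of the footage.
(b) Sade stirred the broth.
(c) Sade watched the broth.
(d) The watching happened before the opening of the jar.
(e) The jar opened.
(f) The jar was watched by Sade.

(b), (d), (e)

(a) Not entailed — the narrative places the watching before the opening, not after.
(b) Entailed — 'stir' is an activity; 'was stirring' entails that some stirring happened, so 'stirred' holds.
(c) Not entailed — Sade watched the footage, not the broth; the broth belongs to the stirring event.
(d) Entailed — the narrative places the watching before the opening.
(e) Entailed — 'Priya opened the jar' is causative; it entails the inchoative 'the jar opened'.
(f) Not entailed — Sade watched the footage, not the jar; the jar belongs to the opening event.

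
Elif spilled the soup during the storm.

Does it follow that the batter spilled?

Nothing is said about any batter; only the soup is affected.

no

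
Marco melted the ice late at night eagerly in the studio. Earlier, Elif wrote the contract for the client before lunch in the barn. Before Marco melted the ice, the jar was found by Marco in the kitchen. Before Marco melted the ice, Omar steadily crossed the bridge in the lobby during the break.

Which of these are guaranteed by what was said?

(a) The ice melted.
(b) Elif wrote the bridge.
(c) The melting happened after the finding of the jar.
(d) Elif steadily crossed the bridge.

(a) Entailed — 'Marco melted the ice' is causative; it entails the inchoative 'the ice melted'.
(b) Not entailed — Elif wrote the contract, not the bridge; the bridge belongs to the crossing event.
(c) Entailed — the narrative places the finding before the melting.
(d) Not entailed — the passage has Omar crossing the bridge, not Elif.

(a), (c)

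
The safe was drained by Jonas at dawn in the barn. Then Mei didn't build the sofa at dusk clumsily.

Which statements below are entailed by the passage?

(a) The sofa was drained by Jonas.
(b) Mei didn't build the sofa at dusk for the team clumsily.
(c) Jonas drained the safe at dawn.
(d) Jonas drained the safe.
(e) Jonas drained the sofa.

(b), (c), (d)

(a) Not entailed — Jonas drained the safe, not the sofa; the sofa belongs to the building event.
(b) Entailed — under negation, adding a further restriction is entailed: if no such building event occurred, none occurred for the team either.
(c) Entailed — the original entails any weakening of itself; this just drops 'in the barn'.
(d) Entailed — every conjunct here is already in the original draining event.
(e) Not entailed — Jonas drained the safe, not the sofa; the sofa belongs to the building event.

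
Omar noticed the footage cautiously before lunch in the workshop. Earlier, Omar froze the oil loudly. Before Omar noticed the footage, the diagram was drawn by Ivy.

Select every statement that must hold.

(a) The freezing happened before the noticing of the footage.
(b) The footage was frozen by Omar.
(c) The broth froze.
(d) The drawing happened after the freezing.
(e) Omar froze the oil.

(a) Entailed — the narrative places the freezing before the noticing.
(b) Not entailed — Omar froze the oil, not the footage; the footage belongs to the noticing event.
(c) Not entailed — the oil is what froze, not the broth.
(d) Not entailed — the narrative doesn't order the freezing relative to the drawing.
(e) Entailed — dropping 'loudly' leaves a sub-description the original still satisfies.

(a), (e)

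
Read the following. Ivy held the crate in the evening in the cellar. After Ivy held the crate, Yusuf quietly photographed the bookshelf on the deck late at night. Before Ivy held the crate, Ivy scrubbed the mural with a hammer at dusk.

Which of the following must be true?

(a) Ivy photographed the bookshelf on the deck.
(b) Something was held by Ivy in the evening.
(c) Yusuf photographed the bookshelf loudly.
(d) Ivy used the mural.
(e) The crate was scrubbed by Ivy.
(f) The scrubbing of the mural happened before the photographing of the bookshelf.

(b), (f)

(a) Not entailed — the passage has Yusuf photographing the bookshelf, not Ivy.
(b) Entailed — the original entails any weakening of itself; this just drops 'in the cellar' and generalizes the patient.
(c) Not entailed — 'loudly' adds a manner not in (and inconsistent with) the original.
(d) Not entailed — the mural is the patient, not an instrument — Ivy used a hammer.
(e) Not entailed — Ivy scrubbed the mural, not the crate; the crate belongs to the holding event.
(f) Entailed — the narrative places the scrubbing before the photographing.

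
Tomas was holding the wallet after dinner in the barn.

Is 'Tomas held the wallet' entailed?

'hold' is atelic; if Tomas was holding the wallet, then Tomas held the wallet (for some time).

yes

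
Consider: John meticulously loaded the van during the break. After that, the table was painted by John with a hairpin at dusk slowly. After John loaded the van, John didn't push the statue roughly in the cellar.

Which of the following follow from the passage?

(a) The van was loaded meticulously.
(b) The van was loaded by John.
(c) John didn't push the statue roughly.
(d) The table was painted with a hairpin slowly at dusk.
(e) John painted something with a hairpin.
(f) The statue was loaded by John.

(a) Entailed — dropping 'during the break' and generalizing the agent leaves a sub-description the original still satisfies.
(b) Entailed — the original entails any weakening of itself; this just drops 'during the break', 'meticulously'.
(c) Not entailed — dropping 'in the cellar' under negation is not valid — the original leaves open that John pushed the statue some other way.
(d) Entailed — every conjunct here is already in the original painting event.
(e) Entailed — this follows by dropping conjuncts from the painting event's description.
(f) Not entailed — John loaded the van, not the statue; the statue belongs to the pushing event.

(a), (b), (d), (e)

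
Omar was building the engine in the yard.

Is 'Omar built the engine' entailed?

no

'was building' is progressive; for an accomplishment like 'build the engine', it doesn't entail completion.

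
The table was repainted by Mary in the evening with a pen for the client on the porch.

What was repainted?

the table

'the table' marks the patient of the repainting event.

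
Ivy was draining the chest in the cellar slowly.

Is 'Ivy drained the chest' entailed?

no

'was draining' is progressive; for an accomplishment like 'drain the chest', it doesn't entail completion.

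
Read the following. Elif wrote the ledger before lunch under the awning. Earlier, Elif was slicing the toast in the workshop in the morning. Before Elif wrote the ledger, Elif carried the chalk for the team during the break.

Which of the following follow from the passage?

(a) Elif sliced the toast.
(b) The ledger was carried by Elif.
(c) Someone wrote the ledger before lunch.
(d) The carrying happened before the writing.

(c), (d)

(a) Not entailed — 'was slicing' is progressive on an accomplishment; it does not entail the completed 'sliced'.
(b) Not entailed — Elif carried the chalk, not the ledger; the ledger belongs to the writing event.
(c) Entailed — this follows by dropping conjuncts from the writing event's description.
(d) Entailed — the narrative places the carrying before the writing.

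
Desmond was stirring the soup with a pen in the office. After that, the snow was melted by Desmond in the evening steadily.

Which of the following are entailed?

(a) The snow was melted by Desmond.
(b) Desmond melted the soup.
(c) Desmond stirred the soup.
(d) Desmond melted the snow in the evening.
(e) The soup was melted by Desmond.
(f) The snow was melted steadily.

(a) Entailed — the original entails any weakening of itself; this just drops 'steadily', 'in the evening'.
(b) Not entailed — Desmond melted the snow, not the soup; the soup belongs to the stirring event.
(c) Entailed — 'stir' is an activity; 'was stirring' entails that some stirring happened, so 'stirred' holds.
(d) Entailed — this follows by dropping conjuncts from the melting event's description.
(e) Not entailed — Desmond melted the snow, not the soup; the soup belongs to the stirring event.
(f) Entailed — every conjunct here is already in the original melting event.

(a), (c), (d), (f)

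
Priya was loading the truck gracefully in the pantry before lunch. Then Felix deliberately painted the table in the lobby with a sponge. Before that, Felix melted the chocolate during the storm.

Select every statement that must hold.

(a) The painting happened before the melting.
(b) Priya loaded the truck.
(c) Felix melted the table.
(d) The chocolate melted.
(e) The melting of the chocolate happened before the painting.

(a) Not entailed — the narrative places the melting before the painting, not after.
(b) Not entailed — 'was loading' is progressive on an accomplishment; it does not entail the completed 'loaded'.
(c) Not entailed — Felix melted the chocolate, not the table; the table belongs to the painting event.
(d) Entailed — 'Felix melted the chocolate' is causative; it entails the inchoative 'the chocolate melted'.
(e) Entailed — the narrative places the melting before the painting.

(d), (e)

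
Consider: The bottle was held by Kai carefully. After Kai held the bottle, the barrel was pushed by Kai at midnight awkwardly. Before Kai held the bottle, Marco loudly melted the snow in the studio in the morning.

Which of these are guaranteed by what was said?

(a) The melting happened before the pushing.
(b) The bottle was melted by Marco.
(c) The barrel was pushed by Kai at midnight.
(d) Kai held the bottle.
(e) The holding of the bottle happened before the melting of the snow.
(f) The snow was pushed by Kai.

(a), (c), (d)

(a) Entailed — the narrative places the melting before the pushing.
(b) Not entailed — Marco melted the snow, not the bottle; the bottle belongs to the holding event.
(c) Entailed — this follows by dropping conjuncts from the pushing event's description.
(d) Entailed — the original entails any weakening of itself; this just drops 'carefully'.
(e) Not entailed — the narrative places the melting before the holding, not after.
(f) Not entailed — Kai pushed the barrel, not the snow; the snow belongs to the melting event.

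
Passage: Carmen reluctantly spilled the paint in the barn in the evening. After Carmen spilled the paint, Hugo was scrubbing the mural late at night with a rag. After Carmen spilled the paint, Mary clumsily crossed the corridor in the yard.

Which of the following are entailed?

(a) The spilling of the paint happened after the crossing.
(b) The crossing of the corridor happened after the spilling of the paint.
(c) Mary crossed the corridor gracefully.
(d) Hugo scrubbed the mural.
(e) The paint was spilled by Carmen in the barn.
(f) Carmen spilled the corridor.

(b), (d), (e)

(a) Not entailed — the narrative places the spilling before the crossing, not after.
(b) Entailed — the narrative places the spilling before the crossing.
(c) Not entailed — 'gracefully' adds a manner not in (and inconsistent with) the original.
(d) Entailed — 'scrub' is an activity; 'was scrubbing' entails that some scrubbing happened, so 'scrubbed' holds.
(e) Entailed — every conjunct here is already in the original spilling event.
(f) Not entailed — Carmen spilled the paint, not the corridor; the corridor belongs to the crossing event.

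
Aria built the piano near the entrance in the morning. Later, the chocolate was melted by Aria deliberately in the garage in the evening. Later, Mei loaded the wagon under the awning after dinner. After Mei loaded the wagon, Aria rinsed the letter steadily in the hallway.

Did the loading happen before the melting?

The narrative orders the melting before the loading.

no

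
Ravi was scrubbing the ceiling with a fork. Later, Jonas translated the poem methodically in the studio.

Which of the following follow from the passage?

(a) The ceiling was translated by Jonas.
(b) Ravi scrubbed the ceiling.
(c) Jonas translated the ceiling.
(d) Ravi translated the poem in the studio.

(a) Not entailed — Jonas translated the poem, not the ceiling; the ceiling belongs to the scrubbing event.
(b) Entailed — 'scrub' is an activity; 'was scrubbing' entails that some scrubbing happened, so 'scrubbed' holds.
(c) Not entailed — Jonas translated the poem, not the ceiling; the ceiling belongs to the scrubbing event.
(d) Not entailed — the passage has Jonas translating the poem, not Ravi.

(b)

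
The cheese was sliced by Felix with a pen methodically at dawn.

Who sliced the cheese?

'Felix' marks the agent of the slicing event.

Felix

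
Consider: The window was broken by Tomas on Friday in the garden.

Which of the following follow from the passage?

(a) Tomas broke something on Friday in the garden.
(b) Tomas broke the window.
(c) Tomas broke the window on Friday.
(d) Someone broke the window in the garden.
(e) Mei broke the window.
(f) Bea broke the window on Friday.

(a), (b), (c), (d)

(a) Entailed — every conjunct here is already in the original breaking event.
(b) Entailed — every conjunct here is already in the original breaking event.
(c) Entailed — every conjunct here is already in the original breaking event.
(d) Entailed — this follows by dropping conjuncts from the breaking event's description.
(e) Not entailed — the passage has Tomas breaking the window, not Mei.
(f) Not entailed — the passage has Tomas breaking the window, not Bea.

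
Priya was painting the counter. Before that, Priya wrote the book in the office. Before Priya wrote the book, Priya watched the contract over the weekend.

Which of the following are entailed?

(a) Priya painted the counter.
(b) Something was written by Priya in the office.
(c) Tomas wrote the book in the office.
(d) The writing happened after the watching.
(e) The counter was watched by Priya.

(b), (d)

(a) Not entailed — 'was painting' is progressive on an accomplishment; it does not entail the completed 'painted'.
(b) Entailed — this follows by dropping conjuncts from the writing event's description.
(c) Not entailed — the passage has Priya writing the book, not Tomas.
(d) Entailed — the narrative places the watching before the writing.
(e) Not entailed — Priya watched the contract, not the counter; the counter belongs to the painting event.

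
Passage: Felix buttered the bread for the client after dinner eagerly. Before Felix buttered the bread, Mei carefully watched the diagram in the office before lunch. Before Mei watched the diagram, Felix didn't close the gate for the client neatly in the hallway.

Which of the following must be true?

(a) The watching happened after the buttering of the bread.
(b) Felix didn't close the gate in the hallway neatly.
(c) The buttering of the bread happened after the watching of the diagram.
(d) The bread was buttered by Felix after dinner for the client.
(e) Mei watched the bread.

(c), (d)

(a) Not entailed — the narrative places the watching before the buttering, not after.
(b) Not entailed — dropping 'for the client' under negation is not valid — the original leaves open that Felix closed the gate some other way.
(c) Entailed — the narrative places the watching before the buttering.
(d) Entailed — dropping 'eagerly' leaves a sub-description the original still satisfies.
(e) Not entailed — Mei watched the diagram, not the bread; the bread belongs to the buttering event.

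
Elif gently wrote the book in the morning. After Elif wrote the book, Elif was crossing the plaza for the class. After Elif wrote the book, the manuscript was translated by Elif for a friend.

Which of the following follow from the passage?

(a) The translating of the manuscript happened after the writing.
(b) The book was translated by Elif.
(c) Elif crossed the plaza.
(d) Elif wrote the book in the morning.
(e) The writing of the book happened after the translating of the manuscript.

(a), (d)

(a) Entailed — the narrative places the writing before the translating.
(b) Not entailed — Elif translated the manuscript, not the book; the book belongs to the writing event.
(c) Not entailed — 'was crossing' is progressive on an accomplishment; it does not entail the completed 'crossed'.
(d) Entailed — every conjunct here is already in the original writing event.
(e) Not entailed — the narrative places the writing before the translating, not after.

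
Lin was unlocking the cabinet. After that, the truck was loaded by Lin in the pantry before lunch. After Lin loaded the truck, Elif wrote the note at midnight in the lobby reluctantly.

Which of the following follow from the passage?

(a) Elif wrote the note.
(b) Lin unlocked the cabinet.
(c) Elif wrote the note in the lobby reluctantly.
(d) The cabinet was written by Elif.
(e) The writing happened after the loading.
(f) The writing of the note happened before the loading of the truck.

(a), (c), (e)

(a) Entailed — every conjunct here is already in the original writing event.
(b) Not entailed — 'was unlocking' is progressive on an accomplishment; it does not entail the completed 'unlocked'.
(c) Entailed — dropping 'at midnight' leaves a sub-description the original still satisfies.
(d) Not entailed — Elif wrote the note, not the cabinet; the cabinet belongs to the unlocking event.
(e) Entailed — the narrative places the loading before the writing.
(f) Not entailed — the narrative places the loading before the writing, not after.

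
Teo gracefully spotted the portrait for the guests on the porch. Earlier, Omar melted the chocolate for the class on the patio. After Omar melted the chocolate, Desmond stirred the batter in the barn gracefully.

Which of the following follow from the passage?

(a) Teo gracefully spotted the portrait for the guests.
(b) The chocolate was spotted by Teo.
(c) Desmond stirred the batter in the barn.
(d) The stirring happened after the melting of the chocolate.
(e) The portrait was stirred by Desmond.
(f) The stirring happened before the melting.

(a) Entailed — dropping 'on the porch' leaves a sub-description the original still satisfies.
(b) Not entailed — Teo spotted the portrait, not the chocolate; the chocolate belongs to the melting event.
(c) Entailed — dropping 'gracefully' leaves a sub-description the original still satisfies.
(d) Entailed — the narrative places the melting before the stirring.
(e) Not entailed — Desmond stirred the batter, not the portrait; the portrait belongs to the spotting event.
(f) Not entailed — the narrative places the melting before the stirring, not after.

(a), (c), (d)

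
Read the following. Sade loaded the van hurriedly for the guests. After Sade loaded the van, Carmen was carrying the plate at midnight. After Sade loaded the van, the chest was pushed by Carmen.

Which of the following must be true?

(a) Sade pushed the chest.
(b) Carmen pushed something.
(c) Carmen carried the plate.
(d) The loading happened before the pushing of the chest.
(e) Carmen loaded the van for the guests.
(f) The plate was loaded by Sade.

(a) Not entailed — the passage has Carmen pushing the chest, not Sade.
(b) Entailed — this follows by dropping conjuncts from the pushing event's description.
(c) Entailed — 'carry' is an activity; 'was carrying' entails that some carrying happened, so 'carried' holds.
(d) Entailed — the narrative places the loading before the pushing.
(e) Not entailed — the passage has Sade loading the van, not Carmen.
(f) Not entailed — Sade loaded the van, not the plate; the plate belongs to the carrying event.

(b), (c), (d)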